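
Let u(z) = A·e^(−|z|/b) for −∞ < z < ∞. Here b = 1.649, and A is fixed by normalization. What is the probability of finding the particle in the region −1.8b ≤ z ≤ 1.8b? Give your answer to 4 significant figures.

The probability is P = ∫ |u|² dz over [−1.8b, 1.8b].
Since A² = 1/(b), this is the region integral divided by the full normalization integral.
Both integrals are even about z = 0, so only the z ≥ 0 halves are needed (the factors of 2 cancel). In terms of t = z/b (A² and the length scale cancel between numerator and denominator), P = [∫_{0}^{1.8} e^(-2·t) dt] / [∫_{0}^{∞} e^(-2·t) dt].
With ∫ e^(-2·t) dt = -e^(-2·t)/2 + C, the region integral is 1/2 - e^(-18/5)/2 and the full one is 1/2.
The result is P = 0.97268.

P ≈ 0.9727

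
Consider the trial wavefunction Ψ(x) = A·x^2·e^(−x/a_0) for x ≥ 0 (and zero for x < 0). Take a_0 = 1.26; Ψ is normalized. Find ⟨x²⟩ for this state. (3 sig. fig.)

By definition ⟨x²⟩ = ∫ x^2 |Ψ(x)|² dx.
With ∫₀^∞ x^6 e^(−αx) dx = 6!/α^7, since the A² factors cancel between numerator and denominator, ⟨x²⟩ = 15·a_0^2/2.
Putting a_0 = 1.26 gives 11.91.

⟨x^2⟩ ≈ 11.9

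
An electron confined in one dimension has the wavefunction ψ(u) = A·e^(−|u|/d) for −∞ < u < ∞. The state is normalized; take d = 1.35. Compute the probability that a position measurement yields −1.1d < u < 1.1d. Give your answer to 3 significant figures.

P = ∫_{−1.1d}^{1.1d} |ψ(u)|² du.
With A² fixed by ∫|ψ|² = 1, i.e. A² = (d)^(−1), substitute and integrate.
Both integrals are even about u = 0, so only the u ≥ 0 halves are needed (the factors of 2 cancel). Let t = u/d; then A² and the length scale cancel, so P = ∫_{0}^{1.1} e^(-2·t) dt ÷ ∫_{0}^{∞} e^(-2·t) dt.
With ∫ e^(-2·t) dt = -e^(-2·t)/2 + C, the region integral is 1/2 - e^(-11/5)/2 and the full one is 1/2.
Evaluating gives P = 0.8892.

P ≈ 0.889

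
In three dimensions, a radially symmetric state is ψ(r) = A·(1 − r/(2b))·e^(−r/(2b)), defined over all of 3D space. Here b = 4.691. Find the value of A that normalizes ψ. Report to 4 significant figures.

We need A² ∫|f|² 4πr² dr = 1, taking the integral from 0 to ∞.
Using ∫₀^∞ rⁿ e^(−αr) dr = n!/αⁿ⁺¹, ∫|ψ|² 4πr² dr = A²·(8·π·b^3).
Setting this equal to 1 gives A² = 1/(8·π·b^3).
With b = 4.691: A² = 0.00038545 and A = 0.019633.

A ≈ 0.01963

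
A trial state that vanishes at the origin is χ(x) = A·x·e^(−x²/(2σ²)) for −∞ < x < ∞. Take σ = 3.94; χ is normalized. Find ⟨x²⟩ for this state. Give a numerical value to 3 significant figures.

The expectation value is the |χ|²-weighted average of x^2: ∫ x^2|χ|² dx.
Evaluating both integrals, ⟨x²⟩ = 3·σ^2/2.
Putting σ = 3.94 gives 23.29.

⟨x^2⟩ ≈ 23.3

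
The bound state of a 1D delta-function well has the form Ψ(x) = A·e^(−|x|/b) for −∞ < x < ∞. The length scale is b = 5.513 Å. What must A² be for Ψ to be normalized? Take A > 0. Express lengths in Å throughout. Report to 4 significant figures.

Require ∫ |Ψ|² dx = 1 over the whole domain.
Using ∫₀^∞ xⁿ e^(−αx) dx = n!/αⁿ⁺¹, ∫|Ψ|² dx = A²·(b).
Setting this equal to 1 gives A² = 1/(b).
Substituting b = 5.513 gives A² = 0.18139, so A = 0.42590.

A^2 ≈ 0.1814 Å^(-1)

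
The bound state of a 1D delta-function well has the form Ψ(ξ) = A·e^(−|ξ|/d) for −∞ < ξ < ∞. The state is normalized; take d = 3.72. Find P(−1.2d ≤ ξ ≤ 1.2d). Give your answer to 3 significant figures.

|Ψ|² is the probability density, so P = ∫_{−1.2d}^{1.2d} |Ψ|² dξ.
The normalization integral ∫|Ψ|²dξ over the whole domain equals d·A², and A² cancels in the ratio.
Both integrals are even about ξ = 0, so only the ξ ≥ 0 halves are needed (the factors of 2 cancel). Let u = ξ/d; then A² and the length scale cancel, so P = ∫_{0}^{1.2} e^(-2·u) du ÷ ∫_{0}^{∞} e^(-2·u) du.
An antiderivative of e^(-2·u) is -e^(-2·u)/2; evaluating from 0 to 1.2 gives 1/2 - e^(-12/5)/2, while the full integral is 1/2.
The result is P = 0.9093.

P ≈ 0.909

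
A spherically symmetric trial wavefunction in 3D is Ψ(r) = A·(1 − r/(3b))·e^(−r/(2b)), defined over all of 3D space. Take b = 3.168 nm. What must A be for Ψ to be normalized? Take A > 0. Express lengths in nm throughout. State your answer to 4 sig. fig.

A ≈ 0.06127 nm^(-3/2)

Normalization requires ∫|Ψ|² 4πr² dr = 1, integrated from 0 to ∞.
In 3D with spherical symmetry the volume element is 4πr² dr.
∫|Ψ|² 4πr² dr = A²·(8·π·b^3/3).
So A² = (8·π·b^3/3)^(−1).
With b = 3.168: A² = 0.0037543 and A = 0.061272.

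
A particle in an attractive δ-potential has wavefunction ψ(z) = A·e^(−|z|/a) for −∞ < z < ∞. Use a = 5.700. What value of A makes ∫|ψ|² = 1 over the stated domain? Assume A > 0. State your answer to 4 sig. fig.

Normalization requires ∫|ψ|² dz = 1, integrated from −∞ to ∞.
With ∫₀^∞ z^0 e^(−αz) dz = 0!/α^1, with ψ = A·e^(−|z|/a), the integral evaluates to A²·[a].
Hence A² = 1/[a].
Substituting a = 5.700 gives A² = 0.17544, so A = 0.41885.

A ≈ 0.4189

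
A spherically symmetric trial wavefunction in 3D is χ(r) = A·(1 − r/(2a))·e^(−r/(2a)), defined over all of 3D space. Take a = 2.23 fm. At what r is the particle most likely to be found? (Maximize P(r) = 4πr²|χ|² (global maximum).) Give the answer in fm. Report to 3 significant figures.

The maximum of P(r) = 4πr²|χ|² occurs where its derivative vanishes.
This gives r = a·(√(5) + 3).
With a = 2.23, the most probable radial distance is 11.68 fm.

r ≈ 11.7 fm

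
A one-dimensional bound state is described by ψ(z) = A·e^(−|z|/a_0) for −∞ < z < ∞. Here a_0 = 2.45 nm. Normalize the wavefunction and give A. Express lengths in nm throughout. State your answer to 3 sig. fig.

Require ∫ |ψ|² dz = 1 over the whole domain.
The integral (without the A² prefactor) comes out to a_0.
So A² = (a_0)^(−1).
With a_0 = 2.45: A² = 0.4082 and A = 0.6389.

A ≈ 0.639 nm^(-1/2)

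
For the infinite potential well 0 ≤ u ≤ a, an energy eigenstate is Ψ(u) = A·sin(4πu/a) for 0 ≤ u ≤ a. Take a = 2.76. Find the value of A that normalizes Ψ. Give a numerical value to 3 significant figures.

A ≈ 0.851

Require ∫ |Ψ|² du = 1 over the whole domain.
With Ψ = A·sin(4πu/a), the integral evaluates to A²·[a/2].
Plugging in a = 2.76 yields A = 0.8513.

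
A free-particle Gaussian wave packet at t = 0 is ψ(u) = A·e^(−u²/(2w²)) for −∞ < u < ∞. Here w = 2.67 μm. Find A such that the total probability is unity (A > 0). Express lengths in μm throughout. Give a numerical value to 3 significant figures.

The normalization condition is ∫|ψ|² du = 1 from −∞ to ∞.
Differentiating ∫e^(−αu²) du = √(π/α) under α to get the higher moments, carrying out the integral gives A² · √(π)·w.
Setting this equal to 1 gives A² = 1/(√(π)·w).
Plugging in w = 2.67 yields A = 0.4597.

A ≈ 0.460 μm^(-1/2)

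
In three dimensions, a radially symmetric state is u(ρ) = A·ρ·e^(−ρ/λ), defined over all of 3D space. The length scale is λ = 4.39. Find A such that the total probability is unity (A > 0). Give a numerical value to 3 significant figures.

Require ∫ |u|² 4πρ² dρ = 1 over the whole domain.
∫|u|² 4πρ² dρ = A²·(3·π·λ^5).
So A² = (3·π·λ^5)^(−1).
With λ = 4.39: A² = 0.00006507 and A = 0.008067.

A ≈ 0.00807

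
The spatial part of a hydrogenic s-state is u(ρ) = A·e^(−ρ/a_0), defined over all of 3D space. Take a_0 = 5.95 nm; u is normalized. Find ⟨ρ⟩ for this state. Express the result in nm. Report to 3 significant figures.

⟨ρ⟩ ≈ 8.93 nm

The expectation value is the |u|²-weighted average of ρ: ∫ ρ|u|² 4πρ² dρ.
Using ∫₀^∞ ρⁿ e^(−αρ) dρ = n!/αⁿ⁺¹, evaluating both integrals, ⟨ρ⟩ = 3·a_0/2.
With a_0 = 5.95, ⟨ρ⟩ = 8.925.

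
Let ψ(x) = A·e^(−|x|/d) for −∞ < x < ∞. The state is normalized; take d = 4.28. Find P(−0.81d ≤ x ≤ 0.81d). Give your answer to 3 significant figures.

P ≈ 0.802

The probability is P = ∫ |ψ|² dx over [−0.81d, 0.81d].
With A² fixed by ∫|ψ|² = 1, i.e. A² = (d)^(−1), substitute and integrate.
By symmetry take twice the x ≥ 0 contribution in numerator and denominator; the 2's cancel. Substituting u = x/d, A² and the length scale cancel in the ratio: P = ∫_{0}^{0.81} e^(-2·u) du / ∫_{0}^{∞} e^(-2·u) du.
An antiderivative of e^(-2·u) is -e^(-2·u)/2; evaluating from 0 to 0.81 gives 1/2 - e^(-81/50)/2, while the full integral is 1/2.
The result is P = 0.8021.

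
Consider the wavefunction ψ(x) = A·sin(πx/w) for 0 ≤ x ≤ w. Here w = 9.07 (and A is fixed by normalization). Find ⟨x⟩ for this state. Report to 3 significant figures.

⟨x⟩ ≈ 4.54

By definition ⟨x⟩ = ∫ x |ψ(x)|² dx.
Evaluating both integrals, ⟨x⟩ = w/2.
Putting w = 9.07 gives 4.535.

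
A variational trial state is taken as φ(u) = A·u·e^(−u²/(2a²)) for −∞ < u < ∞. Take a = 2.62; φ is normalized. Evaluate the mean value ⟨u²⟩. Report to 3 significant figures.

⟨u^2⟩ ≈ 10.3

The expectation value is the |φ|²-weighted average of u^2: ∫ u^2|φ|² du.
Using the Gaussian integral ∫_{−∞}^{∞} e^(−αu²) du = √(π/α), since the A² factors cancel between numerator and denominator, ⟨u²⟩ = 3·a^2/2.
With a = 2.62, ⟨u^2⟩ = 10.30.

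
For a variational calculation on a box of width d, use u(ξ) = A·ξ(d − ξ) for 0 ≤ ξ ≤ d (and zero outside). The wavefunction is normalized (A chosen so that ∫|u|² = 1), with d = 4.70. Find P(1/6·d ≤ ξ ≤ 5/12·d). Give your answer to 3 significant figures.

The probability is P = ∫ |u|² dξ over [1/6·d, 5/12·d].
The normalization integral ∫|u|²dξ over the whole domain equals d^5/30·A², and A² cancels in the ratio.
Let t = ξ/d; then A² and the length scale cancel, so P = ∫_{1/6}^{5/12} t^2·(1 - t)^2 dt ÷ ∫_{0}^{1} t^2·(1 - t)^2 dt.
Using ∫ t^2·(1 - t)^2 dt = t^3·(6·t^2 - 15·t + 10)/30, the numerator is ≈ 0.010371 and the denominator is 1/30.
The result is P = 0.3111.

P ≈ 0.311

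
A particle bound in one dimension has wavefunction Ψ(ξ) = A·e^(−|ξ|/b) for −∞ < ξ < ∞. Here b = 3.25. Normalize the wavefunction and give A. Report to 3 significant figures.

A ≈ 0.555

The normalization condition is ∫|Ψ|² dξ = 1 from −∞ to ∞.
With Ψ = A·e^(−|ξ|/b), the integral evaluates to A²·[b].
Setting this equal to 1 gives A² = 1/(b).
Substituting b = 3.25 gives A² = 0.3077, so A = 0.5547.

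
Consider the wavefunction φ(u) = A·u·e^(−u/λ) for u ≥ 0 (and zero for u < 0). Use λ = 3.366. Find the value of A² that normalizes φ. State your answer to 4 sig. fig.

Normalization requires ∫|φ|² du = 1, integrated from 0 to ∞.
With φ = A·u·e^(−u/λ), the integral evaluates to A²·[λ^3/4].
Plugging in λ = 3.366 yields A = 0.32386.

A^2 ≈ 0.1049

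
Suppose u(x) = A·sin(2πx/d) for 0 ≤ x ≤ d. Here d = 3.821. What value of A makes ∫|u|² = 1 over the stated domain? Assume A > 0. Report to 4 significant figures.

A ≈ 0.7235

Require ∫ |u|² dx = 1 over the whole domain.
With ∫₀^d sin²(nπx/d) dx = d/2, the integral (without the A² prefactor) comes out to d/2.
So A² = (d/2)^(−1).
Substituting d = 3.821 gives A² = 0.52342, so A = 0.72348.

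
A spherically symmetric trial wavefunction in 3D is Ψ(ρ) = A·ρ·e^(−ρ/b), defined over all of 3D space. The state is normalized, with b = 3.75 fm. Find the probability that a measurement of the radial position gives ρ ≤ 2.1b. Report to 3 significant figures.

Integrate the radial probability density 4πρ²|Ψ|² over ρ ≤ 2.1b.
The full normalization integral is A²·[3·π·b^5] = 1, fixing A².
Substituting u = ρ/b, A², 4π and the length scale all cancel in the ratio: P = ∫_{0}^{2.1} u^4·e^(-2·u) du / ∫_{0}^{∞} u^4·e^(-2·u) du.
With ∫ u^4·e^(-2·u) du = -(u^4/2 + u^3 + 3·u^2/2 + 3·u/2 + 3/4)·e^(-2·u) + C, the region integral is ≈ 0.30763 and the full one is 3/4.
Taking the ratio yields P = 0.4102.

P ≈ 0.410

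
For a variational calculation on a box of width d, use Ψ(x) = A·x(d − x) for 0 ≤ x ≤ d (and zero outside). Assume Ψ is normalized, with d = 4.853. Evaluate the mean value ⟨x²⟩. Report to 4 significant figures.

⟨x²⟩ = ∫ x^2 |Ψ|² dx over the full domain.
Expanding the polynomial and integrating term by term, evaluating both integrals, ⟨x²⟩ = 2·d^2/7.
With d = 4.853, ⟨x^2⟩ = 6.7290.

⟨x^2⟩ ≈ 6.729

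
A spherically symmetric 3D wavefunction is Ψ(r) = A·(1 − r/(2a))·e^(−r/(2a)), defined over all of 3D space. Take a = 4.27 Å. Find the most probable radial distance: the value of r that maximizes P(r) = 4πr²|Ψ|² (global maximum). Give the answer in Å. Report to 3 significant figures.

r ≈ 22.4 Å

The maximum of P(r) = 4πr²|Ψ|² occurs where its derivative vanishes.
This gives r = a·(√(5) + 3).
With a = 4.27, the most probable radial distance is 22.36 Å.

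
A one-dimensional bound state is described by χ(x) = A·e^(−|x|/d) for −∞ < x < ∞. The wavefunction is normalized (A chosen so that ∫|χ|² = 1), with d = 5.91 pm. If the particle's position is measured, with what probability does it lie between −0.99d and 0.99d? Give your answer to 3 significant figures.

|χ|² is the probability density, so P = ∫_{−0.99d}^{0.99d} |χ|² dx.
With A² fixed by ∫|χ|² = 1, i.e. A² = (d)^(−1), substitute and integrate.
By symmetry take twice the x ≥ 0 contribution in numerator and denominator; the 2's cancel. In terms of u = x/d (A² and the length scale cancel between numerator and denominator), P = [∫_{0}^{0.99} e^(-2·u) du] / [∫_{0}^{∞} e^(-2·u) du].
Using ∫ e^(-2·u) du = -e^(-2·u)/2, the numerator is 1/2 - e^(-99/50)/2 and the denominator is 1/2.
Evaluating gives P = 0.8619.

P ≈ 0.862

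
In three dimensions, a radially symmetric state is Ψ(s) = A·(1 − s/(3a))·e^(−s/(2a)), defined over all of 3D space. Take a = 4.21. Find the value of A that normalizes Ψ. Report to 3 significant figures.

A ≈ 0.0400

Require ∫ |Ψ|² 4πs² ds = 1 over the whole domain.
∫|Ψ|² 4πs² ds = A²·(8·π·a^3/3).
Hence A² = 1/[8·π·a^3/3].
With a = 4.21: A² = 0.001600 and A = 0.04000.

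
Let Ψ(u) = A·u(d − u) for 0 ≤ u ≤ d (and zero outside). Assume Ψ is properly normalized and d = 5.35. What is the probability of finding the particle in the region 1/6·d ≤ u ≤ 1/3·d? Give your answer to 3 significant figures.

P ≈ 0.174

|Ψ|² is the probability density, so P = ∫_{1/6·d}^{1/3·d} |Ψ|² du.
With A² fixed by ∫|Ψ|² = 1, i.e. A² = (d^5/30)^(−1), substitute and integrate.
Substituting t = u/d, A² and the length scale cancel in the ratio: P = ∫_{1/6}^{1/3} t^2·(1 - t)^2 dt / ∫_{0}^{1} t^2·(1 - t)^2 dt.
With ∫ t^2·(1 - t)^2 dt = t^3·(6·t^2 - 15·t + 10)/30 + C, the region integral is ≈ 0.0058128 and the full one is 1/30.
This works out to P = 113/648.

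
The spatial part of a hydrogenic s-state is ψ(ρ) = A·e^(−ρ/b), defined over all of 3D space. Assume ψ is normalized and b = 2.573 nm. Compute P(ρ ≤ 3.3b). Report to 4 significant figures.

With dV = 4πρ²dρ, the probability is ∫|ψ|² dV over ρ ≤ 3.3b.
A² is fixed by ∫₀^∞ 4πρ²|ψ|² dρ = 1, i.e. A² = (π·b^3)^(−1).
In terms of u = ρ/b (A², 4π and the length scale all cancel between numerator and denominator), P = [∫_{0}^{3.3} u^2·e^(-2·u) du] / [∫_{0}^{∞} u^2·e^(-2·u) du].
Using ∫ u^2·e^(-2·u) du = -(2·u^2 + 2·u + 1)·e^(-2·u)/4, the numerator is 1/4 - 1469·e^(-33/5)/200 and the denominator is 1/4.
This evaluates to P = 0.96003.

P ≈ 0.9600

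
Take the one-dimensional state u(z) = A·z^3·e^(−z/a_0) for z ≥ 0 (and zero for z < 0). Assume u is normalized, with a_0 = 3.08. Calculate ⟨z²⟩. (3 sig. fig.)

⟨z^2⟩ ≈ 133

⟨z²⟩ = ∫ z^2 |u|² dz over the full domain.
The ratio of the moment integral to the normalization integral gives ⟨z²⟩ = 14·a_0^2.
With a_0 = 3.08, ⟨z^2⟩ = 132.8.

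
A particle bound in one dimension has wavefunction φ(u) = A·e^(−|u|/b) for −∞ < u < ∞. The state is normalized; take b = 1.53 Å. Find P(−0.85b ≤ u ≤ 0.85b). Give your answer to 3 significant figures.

P = ∫_{−0.85b}^{0.85b} |φ(u)|² du.
Since A² = 1/(b), this is the region integral divided by the full normalization integral.
By symmetry take twice the u ≥ 0 contribution in numerator and denominator; the 2's cancel. Substituting t = u/b, A² and the length scale cancel in the ratio: P = ∫_{0}^{0.85} e^(-2·t) dt / ∫_{0}^{∞} e^(-2·t) dt.
With ∫ e^(-2·t) dt = -e^(-2·t)/2 + C, the region integral is 1/2 - e^(-17/10)/2 and the full one is 1/2.
The result is P = 0.8173.

P ≈ 0.817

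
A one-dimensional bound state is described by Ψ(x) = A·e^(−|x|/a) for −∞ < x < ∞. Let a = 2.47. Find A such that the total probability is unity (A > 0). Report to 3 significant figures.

We need A² ∫|f|² dx = 1, taking the integral from −∞ to ∞.
With ∫₀^∞ x^0 e^(−αx) dx = 0!/α^1, the integral (without the A² prefactor) comes out to a.
Setting this equal to 1 gives A² = 1/(a).
Substituting a = 2.47 gives A² = 0.4049, so A = 0.6363.

A ≈ 0.636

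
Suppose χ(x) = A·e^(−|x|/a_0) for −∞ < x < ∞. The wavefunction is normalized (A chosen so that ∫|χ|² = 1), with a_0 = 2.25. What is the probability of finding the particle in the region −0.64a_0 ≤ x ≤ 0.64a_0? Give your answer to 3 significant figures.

The probability is P = ∫ |χ|² dx over [−0.64a_0, 0.64a_0].
With A² fixed by ∫|χ|² = 1, i.e. A² = (a_0)^(−1), substitute and integrate.
By symmetry take twice the x ≥ 0 contribution in numerator and denominator; the 2's cancel. Substituting u = x/a_0, A² and the length scale cancel in the ratio: P = ∫_{0}^{0.64} e^(-2·u) du / ∫_{0}^{∞} e^(-2·u) du.
Using ∫ e^(-2·u) du = -e^(-2·u)/2, the numerator is 1/2 - e^(-32/25)/2 and the denominator is 1/2.
The result is P = 0.7220.

P ≈ 0.722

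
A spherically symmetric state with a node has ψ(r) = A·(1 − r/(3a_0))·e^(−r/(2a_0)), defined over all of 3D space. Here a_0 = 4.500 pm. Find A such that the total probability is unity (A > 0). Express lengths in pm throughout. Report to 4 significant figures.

Normalization requires ∫|ψ|² 4πr² dr = 1, integrated from 0 to ∞.
The angular integral contributes 4π, leaving ∫₀^∞ r²|ψ|² dr.
Recall ∫₀^∞ r^m e^(−r/β) dr = m!·β^(m+1), ∫|ψ|² 4πr² dr = A²·(8·π·a_0^3/3).
Setting this equal to 1 gives A² = 1/(8·π·a_0^3/3).
With a_0 = 4.500: A² = 0.0013099 and A = 0.036193.

A ≈ 0.03619 pm^(-3/2)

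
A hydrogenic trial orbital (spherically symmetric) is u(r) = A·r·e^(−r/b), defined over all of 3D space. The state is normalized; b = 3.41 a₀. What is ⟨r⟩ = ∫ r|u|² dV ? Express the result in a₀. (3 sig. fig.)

⟨r⟩ ≈ 8.53 a₀

⟨r⟩ = ∫ r |u|² 4πr² dr over the full domain.
The ratio of the moment integral to the normalization integral gives ⟨r⟩ = 5·b/2.
Putting b = 3.41 gives 8.525.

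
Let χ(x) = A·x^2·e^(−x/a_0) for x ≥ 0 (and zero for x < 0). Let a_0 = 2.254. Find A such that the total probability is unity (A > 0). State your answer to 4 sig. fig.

Normalization requires ∫|χ|² dx = 1, integrated from 0 to ∞.
Using ∫₀^∞ xⁿ e^(−αx) dx = n!/αⁿ⁺¹, carrying out the integral gives A² · 3·a_0^5/4.
Hence A² = 1/[3·a_0^5/4].
Plugging in a_0 = 2.254 yields A = 0.15139.

A ≈ 0.1514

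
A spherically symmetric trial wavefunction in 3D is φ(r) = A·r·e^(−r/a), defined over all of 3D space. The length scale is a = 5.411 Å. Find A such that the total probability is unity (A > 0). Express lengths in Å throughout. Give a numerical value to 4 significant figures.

Require ∫ |φ|² 4πr² dr = 1 over the whole domain.
∫|φ|² 4πr² dr = A²·(3·π·a^5).
Substituting a = 5.411 gives A² = 0.000022874, so A = 0.0047827.

A ≈ 0.004783 Å^(-5/2)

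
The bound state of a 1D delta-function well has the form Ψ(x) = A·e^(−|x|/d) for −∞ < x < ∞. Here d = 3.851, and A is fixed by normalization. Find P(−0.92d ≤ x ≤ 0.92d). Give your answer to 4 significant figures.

P = ∫_{−0.92d}^{0.92d} |Ψ(x)|² dx.
With A² fixed by ∫|Ψ|² = 1, i.e. A² = (d)^(−1), substitute and integrate.
By symmetry take twice the x ≥ 0 contribution in numerator and denominator; the 2's cancel. In terms of u = x/d (A² and the length scale cancel between numerator and denominator), P = [∫_{0}^{0.92} e^(-2·u) du] / [∫_{0}^{∞} e^(-2·u) du].
An antiderivative of e^(-2·u) is -e^(-2·u)/2; evaluating from 0 to 0.92 gives 1/2 - e^(-46/25)/2, while the full integral is 1/2.
The result is P = 0.84118.

P ≈ 0.8412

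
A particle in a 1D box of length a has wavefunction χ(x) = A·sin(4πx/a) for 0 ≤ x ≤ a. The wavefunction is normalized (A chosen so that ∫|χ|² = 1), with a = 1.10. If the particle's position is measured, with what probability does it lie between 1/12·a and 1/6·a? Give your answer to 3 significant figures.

|χ|² is the probability density, so P = ∫_{1/12·a}^{1/6·a} |χ|² dx.
The normalization integral ∫|χ|²dx over the whole domain equals a/2·A², and A² cancels in the ratio.
Substituting u = x/a, A² and the length scale cancel in the ratio: P = ∫_{1/12}^{1/6} sin(4·π·u)^2 du / ∫_{0}^{1} sin(4·π·u)^2 du.
An antiderivative of sin(4·π·u)^2 is u/2 - sin(4·π·u)·cos(4·π·u)/(8·π); evaluating from 1/12 to 1/6 gives √(3)/(16·π) + 1/24, while the full integral is 1/2.
The result is P = (√(3)/8 + π/12)/π.

P ≈ 0.152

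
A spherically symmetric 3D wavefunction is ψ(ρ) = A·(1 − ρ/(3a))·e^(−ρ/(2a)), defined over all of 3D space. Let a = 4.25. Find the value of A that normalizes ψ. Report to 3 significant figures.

The normalization condition is ∫|ψ|² 4πρ² dρ = 1 from 0 to ∞.
(Spherical symmetry: dV = 4πρ² dρ.)
Carrying out the integral gives A² · 8·π·a^3/3.
Hence A² = 1/[8·π·a^3/3].
Substituting a = 4.25 gives A² = 0.001555, so A = 0.03943.

A ≈ 0.0394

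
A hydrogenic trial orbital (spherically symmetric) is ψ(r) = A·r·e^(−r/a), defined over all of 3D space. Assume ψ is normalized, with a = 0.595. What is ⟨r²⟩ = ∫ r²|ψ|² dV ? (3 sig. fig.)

⟨r^2⟩ ≈ 2.66

By definition ⟨r²⟩ = ∫ r^2 |ψ(r)|² 4πr² dr.
Using ∫₀^∞ rⁿ e^(−αr) dr = n!/αⁿ⁺¹, the ratio of the moment integral to the normalization integral gives ⟨r²⟩ = 15·a^2/2.
With a = 0.595, ⟨r^2⟩ = 2.655.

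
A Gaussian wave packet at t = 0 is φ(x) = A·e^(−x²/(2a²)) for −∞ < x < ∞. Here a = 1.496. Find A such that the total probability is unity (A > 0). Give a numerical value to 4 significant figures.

We need A² ∫|f|² dx = 1, taking the integral from −∞ to ∞.
With ∫_{−∞}^{∞} x^(2m) e^(−αx²) dx = (2m−1)!!·√π / (2^m α^(m+1/2)), carrying out the integral gives A² · √(π)·a.
Setting this equal to 1 gives A² = 1/(√(π)·a).
Substituting a = 1.496 gives A² = 0.37713, so A = 0.61411.

A ≈ 0.6141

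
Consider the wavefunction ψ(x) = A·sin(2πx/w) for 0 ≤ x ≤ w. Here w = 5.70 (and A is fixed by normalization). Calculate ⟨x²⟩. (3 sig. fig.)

The expectation value is the |ψ|²-weighted average of x^2: ∫ x^2|ψ|² dx.
With ∫₀^w sin²(nπx/w) dx = w/2, the ratio of the moment integral to the normalization integral gives ⟨x²⟩ = -w^2/(8·π^2) + w^2/3.
With w = 5.70, ⟨x^2⟩ = 10.42.

⟨x^2⟩ ≈ 10.4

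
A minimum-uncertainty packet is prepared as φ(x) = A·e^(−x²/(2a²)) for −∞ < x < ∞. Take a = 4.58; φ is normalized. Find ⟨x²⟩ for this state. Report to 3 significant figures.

⟨x^2⟩ ≈ 10.5

⟨x²⟩ = ∫ x^2 |φ|² dx over the full domain.
Differentiating ∫e^(−αx²) dx = √(π/α) under α to get the higher moments, the ratio of the moment integral to the normalization integral gives ⟨x²⟩ = a^2/2.
With a = 4.58, ⟨x^2⟩ = 10.49.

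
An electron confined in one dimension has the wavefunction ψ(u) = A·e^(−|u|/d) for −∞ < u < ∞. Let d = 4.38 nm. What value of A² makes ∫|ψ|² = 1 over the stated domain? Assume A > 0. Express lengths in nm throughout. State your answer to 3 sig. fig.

A^2 ≈ 0.228 nm^(-1)

The normalization condition is ∫|ψ|² du = 1 from −∞ to ∞.
Recall ∫₀^∞ u^m e^(−u/β) du = m!·β^(m+1), the integral (without the A² prefactor) comes out to d.
Setting this equal to 1 gives A² = 1/(d).
Substituting d = 4.38 gives A² = 0.2283, so A = 0.4778.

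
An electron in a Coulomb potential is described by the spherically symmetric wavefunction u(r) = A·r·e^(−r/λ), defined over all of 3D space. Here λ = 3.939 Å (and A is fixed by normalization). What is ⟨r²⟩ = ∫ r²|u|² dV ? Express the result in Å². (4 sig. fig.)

By definition ⟨r²⟩ = ∫ r^2 |u(r)|² 4πr² dr.
Evaluating both integrals, ⟨r²⟩ = 15·λ^2/2.
Putting λ = 3.939 gives 116.37.

⟨r^2⟩ ≈ 116.4 Å^2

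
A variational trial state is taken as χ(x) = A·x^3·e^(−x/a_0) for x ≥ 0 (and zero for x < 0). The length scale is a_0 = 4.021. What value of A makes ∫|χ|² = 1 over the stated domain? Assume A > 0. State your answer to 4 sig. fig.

Normalization requires ∫|χ|² dx = 1, integrated from 0 to ∞.
The integral (without the A² prefactor) comes out to 45·a_0^7/8.
Setting this equal to 1 gives A² = 1/(45·a_0^7/8).
With a_0 = 4.021: A² = 0.000010460 and A = 0.0032342.

A ≈ 0.003234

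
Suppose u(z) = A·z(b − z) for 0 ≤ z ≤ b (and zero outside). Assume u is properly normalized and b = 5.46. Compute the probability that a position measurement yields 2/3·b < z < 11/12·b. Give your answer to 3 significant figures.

P = ∫_{2/3·b}^{11/12·b} |u(z)|² dz.
The normalization integral ∫|u|²dz over the whole domain equals b^5/30·A², and A² cancels in the ratio.
In terms of t = z/b (A² and the length scale cancel between numerator and denominator), P = [∫_{2/3}^{11/12} t^2·(1 - t)^2 dt] / [∫_{0}^{1} t^2·(1 - t)^2 dt].
An antiderivative of t^2·(1 - t)^2 is t^3·(6·t^2 - 15·t + 10)/30; evaluating from 2/3 to 11/12 gives ≈ 0.0068263, while the full integral is 1/30.
The result is P = 0.2048.

P ≈ 0.205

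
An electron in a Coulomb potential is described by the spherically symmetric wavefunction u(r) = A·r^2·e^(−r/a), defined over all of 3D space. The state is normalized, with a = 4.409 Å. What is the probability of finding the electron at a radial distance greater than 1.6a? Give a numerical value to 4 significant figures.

With dV = 4πr²dr, the probability is ∫|u|² dV over r > 1.6a.
The full normalization integral is A²·[45·π·a^7/2] = 1, fixing A².
Substituting t = r/a, A², 4π and the length scale all cancel in the ratio: P = ∫_{1.6}^{∞} t^6·e^(-2·t) dt / ∫_{0}^{∞} t^6·e^(-2·t) dt.
An antiderivative of t^6·e^(-2·t) is -(4·t^6 + 12·t^5 + 30·t^4 + 60·t^3 + 90·t^2 + 90·t + 45)·e^(-2·t)/8; evaluating from 1.6 to ∞ gives ≈ 5.37402, while the full integral is 45/8.
This evaluates to P = 0.95538.

P ≈ 0.9554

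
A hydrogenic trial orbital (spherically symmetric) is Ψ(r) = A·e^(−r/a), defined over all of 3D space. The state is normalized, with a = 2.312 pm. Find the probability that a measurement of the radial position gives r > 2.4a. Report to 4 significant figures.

Integrate the radial probability density 4πr²|Ψ|² over r > 2.4a.
Normalization gives A² = 1/(π·a^3).
Let u = r/a; then A², 4π and the length scale all cancel, so P = ∫_{2.4}^{∞} u^2·e^(-2·u) du ÷ ∫_{0}^{∞} u^2·e^(-2·u) du.
An antiderivative of u^2·e^(-2·u) is -(2·u^2 + 2·u + 1)·e^(-2·u)/4; evaluating from 2.4 to ∞ gives 433·e^(-24/5)/100, while the full integral is 1/4.
The region integral divided by the full integral gives P = 0.14254.

P ≈ 0.1425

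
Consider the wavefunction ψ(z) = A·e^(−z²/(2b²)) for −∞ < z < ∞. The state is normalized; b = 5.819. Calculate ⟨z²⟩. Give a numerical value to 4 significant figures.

The expectation value is the |ψ|²-weighted average of z^2: ∫ z^2|ψ|² dz.
Since the A² factors cancel between numerator and denominator, ⟨z²⟩ = b^2/2.
With b = 5.819, ⟨z^2⟩ = 16.930.

⟨z^2⟩ ≈ 16.93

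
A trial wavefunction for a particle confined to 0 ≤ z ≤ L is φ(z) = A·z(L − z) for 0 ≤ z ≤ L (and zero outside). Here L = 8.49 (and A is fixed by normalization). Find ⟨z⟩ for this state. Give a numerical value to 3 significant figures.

⟨z⟩ ≈ 4.25

By definition ⟨z⟩ = ∫ z |φ(z)|² dz.
Expanding the polynomial and integrating term by term, since the A² factors cancel between numerator and denominator, ⟨z⟩ = L/2.
With L = 8.49, ⟨z⟩ = 4.245.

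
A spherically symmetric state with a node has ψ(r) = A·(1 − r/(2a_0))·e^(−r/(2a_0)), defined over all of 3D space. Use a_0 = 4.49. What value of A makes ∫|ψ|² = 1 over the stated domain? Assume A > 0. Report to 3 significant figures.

Require ∫ |ψ|² 4πr² dr = 1 over the whole domain.
The angular integral contributes 4π, leaving ∫₀^∞ r²|ψ|² dr.
Recall ∫₀^∞ r^m e^(−r/β) dr = m!·β^(m+1), with ψ = A·(1 − r/(2a_0))·e^(−r/(2a_0)), the integral evaluates to A²·[8·π·a_0^3].
So A² = (8·π·a_0^3)^(−1).
Plugging in a_0 = 4.49 yields A = 0.02097.

A ≈ 0.0210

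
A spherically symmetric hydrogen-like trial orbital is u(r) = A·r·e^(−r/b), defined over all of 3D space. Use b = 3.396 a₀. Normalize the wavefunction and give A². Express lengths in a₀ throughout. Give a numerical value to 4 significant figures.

Require ∫ |u|² 4πr² dr = 1 over the whole domain.
In 3D with spherical symmetry the volume element is 4πr² dr.
Carrying out the integral gives A² · 3·π·b^5.
Setting this equal to 1 gives A² = 1/(3·π·b^5).
Substituting b = 3.396 gives A² = 0.00023490, so A = 0.015327.

A^2 ≈ 0.0002349 a₀^(-5)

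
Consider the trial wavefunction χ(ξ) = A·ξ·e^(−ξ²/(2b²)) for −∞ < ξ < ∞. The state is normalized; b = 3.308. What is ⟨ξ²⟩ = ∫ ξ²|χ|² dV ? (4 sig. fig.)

The expectation value is the |χ|²-weighted average of ξ^2: ∫ ξ^2|χ|² dξ.
The ratio of the moment integral to the normalization integral gives ⟨ξ²⟩ = 3·b^2/2.
With b = 3.308, ⟨ξ^2⟩ = 16.414.

⟨ξ^2⟩ ≈ 16.41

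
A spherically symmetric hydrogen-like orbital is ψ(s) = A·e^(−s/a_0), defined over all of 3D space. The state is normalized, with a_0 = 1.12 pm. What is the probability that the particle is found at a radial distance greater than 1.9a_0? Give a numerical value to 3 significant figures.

Integrate the radial probability density 4πs²|ψ|² over s > 1.9a_0.
Normalization gives A² = 1/(π·a_0^3).
In terms of u = s/a_0 (A², 4π and the length scale all cancel between numerator and denominator), P = [∫_{1.9}^{∞} u^2·e^(-2·u) du] / [∫_{0}^{∞} u^2·e^(-2·u) du].
With ∫ u^2·e^(-2·u) du = -(2·u^2 + 2·u + 1)·e^(-2·u)/4 + C, the region integral is 601·e^(-19/5)/200 and the full one is 1/4.
This evaluates to P = 0.2689.

P ≈ 0.269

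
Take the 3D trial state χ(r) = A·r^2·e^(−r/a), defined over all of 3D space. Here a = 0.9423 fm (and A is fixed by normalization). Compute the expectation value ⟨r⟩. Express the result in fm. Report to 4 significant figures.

⟨r⟩ = ∫ r |χ|² 4πr² dr over the full domain.
The ratio of the moment integral to the normalization integral gives ⟨r⟩ = 7·a/2.
With a = 0.9423, ⟨r⟩ = 3.2981.

⟨r⟩ ≈ 3.298 fm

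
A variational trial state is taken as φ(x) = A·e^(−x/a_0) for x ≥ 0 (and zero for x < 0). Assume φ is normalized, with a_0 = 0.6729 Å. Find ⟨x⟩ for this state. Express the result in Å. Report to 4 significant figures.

The expectation value is the |φ|²-weighted average of x: ∫ x|φ|² dx.
Recall ∫₀^∞ x^m e^(−x/β) dx = m!·β^(m+1), evaluating both integrals, ⟨x⟩ = a_0/2.
With a_0 = 0.6729, ⟨x⟩ = 0.33645.

⟨x⟩ ≈ 0.3365 Å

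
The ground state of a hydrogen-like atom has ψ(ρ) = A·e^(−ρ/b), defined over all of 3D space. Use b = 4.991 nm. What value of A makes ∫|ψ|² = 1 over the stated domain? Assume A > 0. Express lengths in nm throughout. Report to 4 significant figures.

The normalization condition is ∫|ψ|² 4πρ² dρ = 1 from 0 to ∞.
Using ∫₀^∞ ρⁿ e^(−αρ) dρ = n!/αⁿ⁺¹, ∫|ψ|² 4πρ² dρ = A²·(π·b^3).
Plugging in b = 4.991 yields A = 0.050599.

A ≈ 0.05060 nm^(-3/2)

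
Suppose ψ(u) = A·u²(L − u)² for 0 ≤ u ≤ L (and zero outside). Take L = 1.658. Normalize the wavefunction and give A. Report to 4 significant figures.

A ≈ 2.580

The normalization condition is ∫|ψ|² du = 1 from 0 to L.
Expanding the polynomial and integrating term by term, ∫|ψ|² du = A²·(L^9/630).
Hence A² = 1/[L^9/630].
Substituting L = 1.658 gives A² = 6.6540, so A = 2.5795.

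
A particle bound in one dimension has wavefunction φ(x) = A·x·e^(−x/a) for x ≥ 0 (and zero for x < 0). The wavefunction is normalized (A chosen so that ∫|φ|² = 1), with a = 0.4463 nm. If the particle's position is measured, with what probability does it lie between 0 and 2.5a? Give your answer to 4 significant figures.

The probability is P = ∫ |φ|² dx over [0, 2.5a].
The normalization integral ∫|φ|²dx over the whole domain equals a^3/4·A², and A² cancels in the ratio.
In terms of u = x/a (A² and the length scale cancel between numerator and denominator), P = [∫_{0}^{2.5} u^2·e^(-2·u) du] / [∫_{0}^{∞} u^2·e^(-2·u) du].
Using ∫ u^2·e^(-2·u) du = -(2·u^2 + 2·u + 1)·e^(-2·u)/4, the numerator is 1/4 - 37·e^(-5)/8 and the denominator is 1/4.
The result is P = 0.87535.

P ≈ 0.8753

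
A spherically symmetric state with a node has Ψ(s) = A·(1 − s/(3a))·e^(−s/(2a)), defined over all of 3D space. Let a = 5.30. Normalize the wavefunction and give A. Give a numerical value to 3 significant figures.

Require ∫ |Ψ|² 4πs² ds = 1 over the whole domain.
In 3D with spherical symmetry the volume element is 4πs² ds.
With Ψ = A·(1 − s/(3a))·e^(−s/(2a)), the integral evaluates to A²·[8·π·a^3/3].
Setting this equal to 1 gives A² = 1/(8·π·a^3/3).
Plugging in a = 5.30 yields A = 0.02832.

A ≈ 0.0283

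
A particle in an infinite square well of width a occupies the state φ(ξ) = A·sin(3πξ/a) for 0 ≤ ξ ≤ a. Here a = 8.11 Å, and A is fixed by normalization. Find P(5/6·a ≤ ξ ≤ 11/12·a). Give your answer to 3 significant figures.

P ≈ 0.136

P = ∫_{5/6·a}^{11/12·a} |φ(ξ)|² dξ.
Since A² = 1/(a/2), this is the region integral divided by the full normalization integral.
In terms of u = ξ/a (A² and the length scale cancel between numerator and denominator), P = [∫_{5/6}^{11/12} sin(3·π·u)^2 du] / [∫_{0}^{1} sin(3·π·u)^2 du].
With ∫ sin(3·π·u)^2 du = u/2 - sin(6·π·u)/(12·π) + C, the region integral is 1/(12·π) + 1/24 and the full one is 1/2.
This works out to P = (2 + π)/(12·π).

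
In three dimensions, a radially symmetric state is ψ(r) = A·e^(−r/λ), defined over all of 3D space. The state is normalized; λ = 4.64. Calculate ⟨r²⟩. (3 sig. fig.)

The expectation value is the |ψ|²-weighted average of r^2: ∫ r^2|ψ|² 4πr² dr.
Using ∫₀^∞ rⁿ e^(−αr) dr = n!/αⁿ⁺¹, the ratio of the moment integral to the normalization integral gives ⟨r²⟩ = 3·λ^2.
With λ = 4.64, ⟨r^2⟩ = 64.59.

⟨r^2⟩ ≈ 64.6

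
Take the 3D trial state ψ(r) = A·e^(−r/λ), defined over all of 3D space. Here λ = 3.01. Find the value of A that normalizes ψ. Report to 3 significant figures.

A ≈ 0.108

Normalization requires ∫|ψ|² 4πr² dr = 1, integrated from 0 to ∞.
(Spherical symmetry: dV = 4πr² dr.)
With ∫₀^∞ r^2 e^(−αr) dr = 2!/α^3, with ψ = A·e^(−r/λ), the integral evaluates to A²·[π·λ^3].
Hence A² = 1/[π·λ^3].
Plugging in λ = 3.01 yields A = 0.1080.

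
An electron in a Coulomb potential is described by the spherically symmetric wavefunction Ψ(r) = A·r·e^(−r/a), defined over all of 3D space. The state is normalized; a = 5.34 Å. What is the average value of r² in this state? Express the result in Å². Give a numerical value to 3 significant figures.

⟨r²⟩ = ∫ r^2 |Ψ|² 4πr² dr over the full domain.
The ratio of the moment integral to the normalization integral gives ⟨r²⟩ = 15·a^2/2.
With a = 5.34, ⟨r^2⟩ = 213.9.

⟨r^2⟩ ≈ 214 Å^2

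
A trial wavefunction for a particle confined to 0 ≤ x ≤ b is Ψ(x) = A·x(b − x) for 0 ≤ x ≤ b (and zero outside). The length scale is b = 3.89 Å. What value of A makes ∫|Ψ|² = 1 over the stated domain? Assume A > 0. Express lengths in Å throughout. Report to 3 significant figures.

A ≈ 0.184 Å^(-5/2)

We need A² ∫|f|² dx = 1, taking the integral from 0 to b.
With Ψ = A·x(b − x), the integral evaluates to A²·[b^5/30].
So A² = (b^5/30)^(−1).
Plugging in b = 3.89 yields A = 0.1835.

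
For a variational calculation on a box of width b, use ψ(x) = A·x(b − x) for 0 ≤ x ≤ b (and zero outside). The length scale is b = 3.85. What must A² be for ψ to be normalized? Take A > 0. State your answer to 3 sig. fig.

A^2 ≈ 0.0355

Normalization requires ∫|ψ|² dx = 1, integrated from 0 to b.
Expanding the polynomial and integrating term by term, with ψ = A·x(b − x), the integral evaluates to A²·[b^5/30].
So A² = (b^5/30)^(−1).
Substituting b = 3.85 gives A² = 0.03547, so A = 0.1883.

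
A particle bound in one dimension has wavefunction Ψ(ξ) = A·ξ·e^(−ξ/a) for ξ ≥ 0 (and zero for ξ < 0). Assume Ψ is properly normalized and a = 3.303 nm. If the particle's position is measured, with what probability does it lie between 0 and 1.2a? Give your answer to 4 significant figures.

The probability is P = ∫ |Ψ|² dξ over [0, 1.2a].
Since A² = 1/(a^3/4), this is the region integral divided by the full normalization integral.
Let u = ξ/a; then A² and the length scale cancel, so P = ∫_{0}^{1.2} u^2·e^(-2·u) du ÷ ∫_{0}^{∞} u^2·e^(-2·u) du.
An antiderivative of u^2·e^(-2·u) is -(2·u^2 + 2·u + 1)·e^(-2·u)/4; evaluating from 0 to 1.2 gives 1/4 - 157·e^(-12/5)/100, while the full integral is 1/4.
This works out to P = 0.43029.

P ≈ 0.4303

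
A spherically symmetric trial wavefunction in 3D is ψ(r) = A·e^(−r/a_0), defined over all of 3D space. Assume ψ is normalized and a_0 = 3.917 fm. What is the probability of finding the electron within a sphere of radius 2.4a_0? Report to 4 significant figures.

P = ∫ |ψ|² 4πr² dr over r ≤ 2.4a_0.
The full normalization integral is A²·[π·a_0^3] = 1, fixing A².
Let u = r/a_0; then A², 4π and the length scale all cancel, so P = ∫_{0}^{2.4} u^2·e^(-2·u) du ÷ ∫_{0}^{∞} u^2·e^(-2·u) du.
Using ∫ u^2·e^(-2·u) du = -(2·u^2 + 2·u + 1)·e^(-2·u)/4, the numerator is 1/4 - 433·e^(-24/5)/100 and the denominator is 1/4.
The region integral divided by the full integral gives P = 0.85746.

P ≈ 0.8575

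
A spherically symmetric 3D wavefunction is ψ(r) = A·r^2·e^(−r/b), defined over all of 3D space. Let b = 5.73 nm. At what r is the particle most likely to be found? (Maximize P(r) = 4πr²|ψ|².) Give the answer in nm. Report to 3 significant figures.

r ≈ 17.2 nm

Set d/dr [P(r) = 4πr²|ψ|²] = 0 and solve for r > 0.
Solving yields r = 3·b.
With b = 5.73, the most probable radial distance is 17.19 nm.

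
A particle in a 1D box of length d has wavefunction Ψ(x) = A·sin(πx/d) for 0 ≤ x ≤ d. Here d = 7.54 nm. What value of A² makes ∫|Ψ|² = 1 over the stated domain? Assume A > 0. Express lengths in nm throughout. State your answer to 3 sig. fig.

Require ∫ |Ψ|² dx = 1 over the whole domain.
With Ψ = A·sin(πx/d), the integral evaluates to A²·[d/2].
With d = 7.54: A² = 0.2653 and A = 0.5150.

A^2 ≈ 0.265 nm^(-1)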